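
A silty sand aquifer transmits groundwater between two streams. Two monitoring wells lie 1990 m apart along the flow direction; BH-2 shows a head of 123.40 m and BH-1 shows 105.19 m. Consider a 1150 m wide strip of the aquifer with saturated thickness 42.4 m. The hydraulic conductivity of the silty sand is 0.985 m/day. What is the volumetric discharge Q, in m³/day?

439

Cross-sectional area A = 1150 × 42.4 = 48760 m².
Hydraulic gradient i = (123.40 − 105.19) / 1990 = 18.21 / 1990 = 0.009151.
Darcy's law: Q = K · A · i = 0.9850 × 48760 × 0.009151 = 439.5 m³/day.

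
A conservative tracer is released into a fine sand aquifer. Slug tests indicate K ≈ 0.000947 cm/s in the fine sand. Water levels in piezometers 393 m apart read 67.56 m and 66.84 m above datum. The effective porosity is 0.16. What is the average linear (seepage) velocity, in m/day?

0.00937

Convert K: 0.000947 cm/s × 864 = 0.8182 m/day.
Hydraulic gradient i = (67.56 − 66.84) / 393 = 0.72 / 393 = 0.001832.
Darcy flux q = K · i = 0.8182 × 0.001832 = 0.001499 m/day.
Seepage velocity v = q / n_e = 0.001499 / 0.16 = 0.009369 m/day.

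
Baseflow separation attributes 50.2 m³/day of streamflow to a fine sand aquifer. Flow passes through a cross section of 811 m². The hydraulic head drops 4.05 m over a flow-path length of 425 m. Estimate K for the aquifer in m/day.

Hydraulic gradient i = Δh / L = 4.05 / 425 = 0.009529.
From Q = K·A·i, K = Q / (A·i) = 50.2 / (811.0 × 0.009529) = 6.496 m/day.

6.50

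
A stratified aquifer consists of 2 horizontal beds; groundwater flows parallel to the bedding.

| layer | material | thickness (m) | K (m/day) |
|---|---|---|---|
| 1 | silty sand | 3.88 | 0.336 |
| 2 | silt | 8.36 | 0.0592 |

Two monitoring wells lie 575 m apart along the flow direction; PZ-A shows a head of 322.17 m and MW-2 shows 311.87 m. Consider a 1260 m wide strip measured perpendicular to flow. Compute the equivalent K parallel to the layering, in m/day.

0.147

Flow is parallel to layering, so each bed carries its own Darcy discharge and the transmissivities add.
Σ(K_i·b_i) = 0.336×3.88 + 0.0592×8.36 = 1.799 m²/day.
Total thickness b = 12.24 m, so K_eq = Σ(K_i·b_i)/b = 0.1469 m/day.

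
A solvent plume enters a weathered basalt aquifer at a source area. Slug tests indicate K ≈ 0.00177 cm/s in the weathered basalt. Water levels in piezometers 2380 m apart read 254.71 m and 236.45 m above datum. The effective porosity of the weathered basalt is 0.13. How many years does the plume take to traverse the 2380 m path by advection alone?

Convert K: 0.00177 cm/s × 864 = 1.529 m/day.
Hydraulic gradient i = (254.71 − 236.45) / 2380 = 18.26 / 2380 = 0.007672.
Darcy flux q = K · i = 1.529 × 0.007672 = 0.01173 m/day.
Seepage velocity v = q / n_e = 0.01173 / 0.13 = 0.09025 m/day.
Travel time t = L / v = 2380 / 0.09025 = 26370 days = 72.20 years.

72.2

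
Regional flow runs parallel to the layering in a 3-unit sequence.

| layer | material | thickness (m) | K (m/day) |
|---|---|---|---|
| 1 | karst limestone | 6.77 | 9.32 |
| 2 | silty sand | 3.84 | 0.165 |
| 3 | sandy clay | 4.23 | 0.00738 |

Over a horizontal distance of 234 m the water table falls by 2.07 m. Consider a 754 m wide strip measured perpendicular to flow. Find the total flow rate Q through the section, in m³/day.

Flow is parallel to layering, so each bed carries its own Darcy discharge and the transmissivities add.
Σ(K_i·b_i) = 9.32×6.77 + 0.165×3.84 + 0.00738×4.23 = 63.76 m²/day.
Hydraulic gradient i = Δh / L = 2.07 / 234 = 0.008846.
Q = Σ(K_i·b_i) · W · i = 63.76 × 754 × 0.008846 = 425.3 m³/day.

425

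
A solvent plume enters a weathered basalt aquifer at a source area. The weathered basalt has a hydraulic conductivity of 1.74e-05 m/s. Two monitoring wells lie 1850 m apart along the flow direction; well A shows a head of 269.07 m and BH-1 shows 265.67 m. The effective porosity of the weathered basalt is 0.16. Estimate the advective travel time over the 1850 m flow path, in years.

293

Convert K: 1.74e-05 m/s × 86400 = 1.503 m/day.
Hydraulic gradient i = (269.07 − 265.67) / 1850 = 3.4 / 1850 = 0.001838.
Darcy flux q = K · i = 1.503 × 0.001838 = 0.002763 m/day.
Seepage velocity v = q / n_e = 0.002763 / 0.16 = 0.01727 m/day.
Travel time t = L / v = 1850 / 0.01727 = 1.071e+05 days = 293.3 years.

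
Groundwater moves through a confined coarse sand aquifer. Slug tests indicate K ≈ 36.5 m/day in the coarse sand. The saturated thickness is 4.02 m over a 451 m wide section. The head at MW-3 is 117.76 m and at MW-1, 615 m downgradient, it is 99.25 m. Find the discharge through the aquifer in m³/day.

1990

Cross-sectional area A = 451 × 4.02 = 1813 m².
Hydraulic gradient i = (117.76 − 99.25) / 615 = 18.51 / 615 = 0.03010.
Darcy's law: Q = K · A · i = 36.50 × 1813 × 0.03010 = 1992 m³/day.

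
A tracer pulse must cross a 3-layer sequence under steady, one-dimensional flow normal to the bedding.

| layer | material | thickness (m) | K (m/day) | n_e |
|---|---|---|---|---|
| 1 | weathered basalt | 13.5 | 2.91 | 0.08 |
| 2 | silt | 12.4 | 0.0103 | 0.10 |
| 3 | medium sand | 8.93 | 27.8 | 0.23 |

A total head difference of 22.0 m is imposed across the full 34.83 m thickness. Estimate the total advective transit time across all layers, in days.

With flow normal to the layers, continuity requires the same specific discharge q through every layer.
Σ(b_i/K_i) = 13.5/2.91 + 12.4/0.0103 + 8.93/27.8 = 1209 d.
q = Δh / Σ(b_i/K_i) = 22.0 / 1209 = 0.01820 m/day.
In each layer the seepage velocity is v_i = q/n_i, so the layer transit time is t_i = b_i·n_i / q:
  layer 1 (weathered basalt): t_1 = 13.5 × 0.08 / 0.01820 = 59.34 d
  layer 2 (silt): t_2 = 12.4 × 0.10 / 0.01820 = 68.13 d
  layer 3 (medium sand): t_3 = 8.93 × 0.23 / 0.01820 = 112.9 d
Total t = Σ t_i = 240.3 days.

240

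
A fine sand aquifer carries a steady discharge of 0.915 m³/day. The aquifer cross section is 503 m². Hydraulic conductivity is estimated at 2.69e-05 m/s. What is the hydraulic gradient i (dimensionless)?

0.000783

Convert K: 2.69e-05 m/s × 86400 = 2.324 m/day.
From Q = K·A·i, i = Q / (K·A) = 0.915 / (2.324 × 503.0) = 0.0007827.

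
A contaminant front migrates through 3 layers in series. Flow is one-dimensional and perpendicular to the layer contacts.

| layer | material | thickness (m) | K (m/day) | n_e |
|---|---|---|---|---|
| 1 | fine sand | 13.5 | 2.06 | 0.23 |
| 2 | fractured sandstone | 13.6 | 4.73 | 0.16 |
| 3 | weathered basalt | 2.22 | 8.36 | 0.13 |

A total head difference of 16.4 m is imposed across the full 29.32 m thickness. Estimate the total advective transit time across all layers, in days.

3.29

With flow normal to the layers, continuity requires the same specific discharge q through every layer.
Σ(b_i/K_i) = 13.5/2.06 + 13.6/4.73 + 2.22/8.36 = 9.694 d.
q = Δh / Σ(b_i/K_i) = 16.4 / 9.694 = 1.692 m/day.
In each layer the seepage velocity is v_i = q/n_i, so the layer transit time is t_i = b_i·n_i / q:
  layer 1 (fine sand): t_1 = 13.5 × 0.23 / 1.692 = 1.835 d
  layer 2 (fractured sandstone): t_2 = 13.6 × 0.16 / 1.692 = 1.286 d
  layer 3 (weathered basalt): t_3 = 2.22 × 0.13 / 1.692 = 0.1706 d
Total t = Σ t_i = 3.292 days.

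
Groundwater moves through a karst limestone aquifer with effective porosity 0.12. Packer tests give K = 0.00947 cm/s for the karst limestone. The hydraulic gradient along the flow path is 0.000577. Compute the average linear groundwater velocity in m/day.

Convert K: 0.00947 cm/s × 864 = 8.182 m/day.
Hydraulic gradient i = 0.000577.
Darcy flux q = K · i = 8.182 × 0.0005770 = 0.004721 m/day.
Seepage velocity v = q / n_e = 0.004721 / 0.12 = 0.03934 m/day.

0.0393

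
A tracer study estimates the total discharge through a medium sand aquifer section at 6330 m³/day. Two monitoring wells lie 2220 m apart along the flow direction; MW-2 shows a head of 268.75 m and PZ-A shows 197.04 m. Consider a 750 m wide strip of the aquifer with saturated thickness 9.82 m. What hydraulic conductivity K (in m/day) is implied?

26.6

Cross-sectional area A = 750 × 9.82 = 7365 m².
Hydraulic gradient i = (268.75 − 197.04) / 2220 = 71.71 / 2220 = 0.03230.
From Q = K·A·i, K = Q / (A·i) = 6330 / (7365 × 0.03230) = 26.61 m/day.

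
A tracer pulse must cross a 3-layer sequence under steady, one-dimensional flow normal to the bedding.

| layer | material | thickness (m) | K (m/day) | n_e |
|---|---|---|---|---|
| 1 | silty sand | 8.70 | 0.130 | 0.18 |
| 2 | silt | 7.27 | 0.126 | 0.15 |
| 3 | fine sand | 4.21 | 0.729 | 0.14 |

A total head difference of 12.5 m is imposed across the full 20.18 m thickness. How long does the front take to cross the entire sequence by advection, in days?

33.9

With flow normal to the layers, continuity requires the same specific discharge q through every layer.
Σ(b_i/K_i) = 8.70/0.130 + 7.27/0.126 + 4.21/0.729 = 130.4 d.
q = Δh / Σ(b_i/K_i) = 12.5 / 130.4 = 0.09586 m/day.
In each layer the seepage velocity is v_i = q/n_i, so the layer transit time is t_i = b_i·n_i / q:
  layer 1 (silty sand): t_1 = 8.70 × 0.18 / 0.09586 = 16.34 d
  layer 2 (silt): t_2 = 7.27 × 0.15 / 0.09586 = 11.38 d
  layer 3 (fine sand): t_3 = 4.21 × 0.14 / 0.09586 = 6.148 d
Total t = Σ t_i = 33.86 days.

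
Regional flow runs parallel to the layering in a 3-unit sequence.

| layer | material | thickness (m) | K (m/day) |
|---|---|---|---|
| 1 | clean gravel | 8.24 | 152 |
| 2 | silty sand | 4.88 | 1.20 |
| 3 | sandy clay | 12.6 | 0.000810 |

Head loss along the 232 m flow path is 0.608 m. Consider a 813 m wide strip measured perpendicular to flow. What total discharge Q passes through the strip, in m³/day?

2680

Flow is parallel to layering, so each bed carries its own Darcy discharge and the transmissivities add.
Σ(K_i·b_i) = 152×8.24 + 1.20×4.88 + 0.000810×12.6 = 1258 m²/day.
Hydraulic gradient i = Δh / L = 0.608 / 232 = 0.002621.
Q = Σ(K_i·b_i) · W · i = 1258 × 813 × 0.002621 = 2681 m³/day.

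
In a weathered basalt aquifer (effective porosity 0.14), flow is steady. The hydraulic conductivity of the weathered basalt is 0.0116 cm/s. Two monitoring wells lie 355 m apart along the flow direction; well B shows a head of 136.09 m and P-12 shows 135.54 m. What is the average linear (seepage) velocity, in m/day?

Convert K: 0.0116 cm/s × 864 = 10.02 m/day.
Hydraulic gradient i = (136.09 − 135.54) / 355 = 0.55 / 355 = 0.001549.
Darcy flux q = K · i = 10.02 × 0.001549 = 0.01553 m/day.
Seepage velocity v = q / n_e = 0.01553 / 0.14 = 0.1109 m/day.

0.111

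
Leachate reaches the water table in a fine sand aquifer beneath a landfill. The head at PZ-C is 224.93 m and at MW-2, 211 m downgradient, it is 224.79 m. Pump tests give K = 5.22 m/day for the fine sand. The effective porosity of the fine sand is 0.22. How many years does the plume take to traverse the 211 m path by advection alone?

Hydraulic gradient i = (224.93 − 224.79) / 211 = 0.14 / 211 = 0.0006635.
Darcy flux q = K · i = 5.220 × 0.0006635 = 0.003464 m/day.
Seepage velocity v = q / n_e = 0.003464 / 0.22 = 0.01574 m/day.
Travel time t = L / v = 211 / 0.01574 = 13403 days = 36.69 years.

36.7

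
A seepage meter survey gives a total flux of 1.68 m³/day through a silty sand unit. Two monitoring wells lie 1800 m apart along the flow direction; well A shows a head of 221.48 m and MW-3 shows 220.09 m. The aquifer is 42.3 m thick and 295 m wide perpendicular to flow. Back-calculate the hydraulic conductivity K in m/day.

0.174

Cross-sectional area A = 295 × 42.3 = 12478 m².
Hydraulic gradient i = (221.48 − 220.09) / 1800 = 1.39 / 1800 = 0.0007722.
From Q = K·A·i, K = Q / (A·i) = 1.68 / (12478 × 0.0007722) = 0.1743 m/day.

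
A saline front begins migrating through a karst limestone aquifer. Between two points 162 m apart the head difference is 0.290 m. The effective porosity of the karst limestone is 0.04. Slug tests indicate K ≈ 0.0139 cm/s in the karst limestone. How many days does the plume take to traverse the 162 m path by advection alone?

301

Convert K: 0.0139 cm/s × 864 = 12.01 m/day.
Hydraulic gradient i = Δh / L = 0.290 / 162 = 0.001790.
Darcy flux q = K · i = 12.01 × 0.001790 = 0.02150 m/day.
Seepage velocity v = q / n_e = 0.02150 / 0.04 = 0.5375 m/day.
Travel time t = L / v = 162 / 0.5375 = 301.4 days.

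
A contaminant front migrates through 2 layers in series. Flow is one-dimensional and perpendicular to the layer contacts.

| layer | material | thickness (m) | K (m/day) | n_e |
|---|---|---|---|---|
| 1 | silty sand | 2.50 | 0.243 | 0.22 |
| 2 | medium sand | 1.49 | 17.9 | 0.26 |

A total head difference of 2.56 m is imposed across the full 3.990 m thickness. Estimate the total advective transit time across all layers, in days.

3.80

With flow normal to the layers, continuity requires the same specific discharge q through every layer.
Σ(b_i/K_i) = 2.50/0.243 + 1.49/17.9 = 10.37 d.
q = Δh / Σ(b_i/K_i) = 2.56 / 10.37 = 0.2468 m/day.
In each layer the seepage velocity is v_i = q/n_i, so the layer transit time is t_i = b_i·n_i / q:
  layer 1 (silty sand): t_1 = 2.50 × 0.22 / 0.2468 = 2.228 d
  layer 2 (medium sand): t_2 = 1.49 × 0.26 / 0.2468 = 1.569 d
Total t = Σ t_i = 3.798 days.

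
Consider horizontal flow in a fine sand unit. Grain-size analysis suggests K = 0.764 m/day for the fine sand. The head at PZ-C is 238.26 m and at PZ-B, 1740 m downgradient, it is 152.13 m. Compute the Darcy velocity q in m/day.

Hydraulic gradient i = (238.26 − 152.13) / 1740 = 86.13 / 1740 = 0.04950.
Specific discharge q = K · i = 0.7640 × 0.04950 = 0.03782 m/day.

0.0378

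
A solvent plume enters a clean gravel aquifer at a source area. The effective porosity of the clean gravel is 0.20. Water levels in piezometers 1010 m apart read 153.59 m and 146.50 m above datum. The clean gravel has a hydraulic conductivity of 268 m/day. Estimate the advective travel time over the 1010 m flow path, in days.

Hydraulic gradient i = (153.59 − 146.50) / 1010 = 7.09 / 1010 = 0.007020.
Darcy flux q = K · i = 268.0 × 0.007020 = 1.881 m/day.
Seepage velocity v = q / n_e = 1.881 / 0.20 = 9.407 m/day.
Travel time t = L / v = 1010 / 9.407 = 107.4 days.

107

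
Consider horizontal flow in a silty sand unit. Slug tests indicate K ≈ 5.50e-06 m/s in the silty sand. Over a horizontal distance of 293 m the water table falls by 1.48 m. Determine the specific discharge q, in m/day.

Convert K: 5.50e-06 m/s × 86400 = 0.4752 m/day.
Hydraulic gradient i = Δh / L = 1.48 / 293 = 0.005051.
Specific discharge q = K · i = 0.4752 × 0.005051 = 0.002400 m/day.

0.00240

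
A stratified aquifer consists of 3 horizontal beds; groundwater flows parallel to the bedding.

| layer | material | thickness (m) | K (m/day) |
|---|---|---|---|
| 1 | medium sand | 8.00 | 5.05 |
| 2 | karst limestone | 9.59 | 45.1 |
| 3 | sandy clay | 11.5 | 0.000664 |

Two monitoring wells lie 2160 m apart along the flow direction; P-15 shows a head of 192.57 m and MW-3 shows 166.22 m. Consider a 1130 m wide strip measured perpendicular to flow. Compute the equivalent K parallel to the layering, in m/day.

16.3

Flow is parallel to layering, so each bed carries its own Darcy discharge and the transmissivities add.
Σ(K_i·b_i) = 5.05×8.00 + 45.1×9.59 + 0.000664×11.5 = 472.9 m²/day.
Total thickness b = 29.09 m, so K_eq = Σ(K_i·b_i)/b = 16.26 m/day.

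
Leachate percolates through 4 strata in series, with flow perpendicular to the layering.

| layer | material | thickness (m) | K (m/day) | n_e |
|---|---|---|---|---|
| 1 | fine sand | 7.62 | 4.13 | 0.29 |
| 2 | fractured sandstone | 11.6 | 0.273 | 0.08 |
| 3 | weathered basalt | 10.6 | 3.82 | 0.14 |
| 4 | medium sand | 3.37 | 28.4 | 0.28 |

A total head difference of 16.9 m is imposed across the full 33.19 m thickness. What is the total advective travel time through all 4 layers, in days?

With flow normal to the layers, continuity requires the same specific discharge q through every layer.
Σ(b_i/K_i) = 7.62/4.13 + 11.6/0.273 + 10.6/3.82 + 3.37/28.4 = 47.23 d.
q = Δh / Σ(b_i/K_i) = 16.9 / 47.23 = 0.3578 m/day.
In each layer the seepage velocity is v_i = q/n_i, so the layer transit time is t_i = b_i·n_i / q:
  layer 1 (fine sand): t_1 = 7.62 × 0.29 / 0.3578 = 6.176 d
  layer 2 (fractured sandstone): t_2 = 11.6 × 0.08 / 0.3578 = 2.593 d
  layer 3 (weathered basalt): t_3 = 10.6 × 0.14 / 0.3578 = 4.147 d
  layer 4 (medium sand): t_4 = 3.37 × 0.28 / 0.3578 = 2.637 d
Total t = Σ t_i = 15.55 days.

15.6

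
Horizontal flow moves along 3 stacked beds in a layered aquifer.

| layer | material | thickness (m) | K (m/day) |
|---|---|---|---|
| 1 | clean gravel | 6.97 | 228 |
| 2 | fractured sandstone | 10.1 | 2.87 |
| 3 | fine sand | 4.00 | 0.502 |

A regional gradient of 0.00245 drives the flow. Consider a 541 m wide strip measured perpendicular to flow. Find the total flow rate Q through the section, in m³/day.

2150

Flow is parallel to layering, so each bed carries its own Darcy discharge and the transmissivities add.
Σ(K_i·b_i) = 228×6.97 + 2.87×10.1 + 0.502×4.00 = 1620 m²/day.
Hydraulic gradient i = 0.00245.
Q = Σ(K_i·b_i) · W · i = 1620 × 541 × 0.002450 = 2147 m³/day.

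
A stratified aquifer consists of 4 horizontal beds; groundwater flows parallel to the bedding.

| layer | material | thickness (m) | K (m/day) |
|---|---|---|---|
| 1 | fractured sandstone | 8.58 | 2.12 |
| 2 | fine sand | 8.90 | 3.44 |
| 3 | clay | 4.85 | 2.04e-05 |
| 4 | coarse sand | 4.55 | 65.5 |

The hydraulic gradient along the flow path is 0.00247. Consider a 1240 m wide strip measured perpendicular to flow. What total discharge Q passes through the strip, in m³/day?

Flow is parallel to layering, so each bed carries its own Darcy discharge and the transmissivities add.
Σ(K_i·b_i) = 2.12×8.58 + 3.44×8.90 + 2.04e-05×4.85 + 65.5×4.55 = 346.8 m²/day.
Hydraulic gradient i = 0.00247.
Q = Σ(K_i·b_i) · W · i = 346.8 × 1240 × 0.002470 = 1062 m³/day.

1060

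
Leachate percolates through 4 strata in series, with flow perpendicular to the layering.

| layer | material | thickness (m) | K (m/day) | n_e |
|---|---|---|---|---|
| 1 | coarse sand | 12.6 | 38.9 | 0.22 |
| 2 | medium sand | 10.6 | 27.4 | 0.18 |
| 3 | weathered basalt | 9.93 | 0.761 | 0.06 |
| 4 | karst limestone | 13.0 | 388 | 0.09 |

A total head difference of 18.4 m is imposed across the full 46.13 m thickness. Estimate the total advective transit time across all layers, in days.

With flow normal to the layers, continuity requires the same specific discharge q through every layer.
Σ(b_i/K_i) = 12.6/38.9 + 10.6/27.4 + 9.93/0.761 + 13.0/388 = 13.79 d.
q = Δh / Σ(b_i/K_i) = 18.4 / 13.79 = 1.334 m/day.
In each layer the seepage velocity is v_i = q/n_i, so the layer transit time is t_i = b_i·n_i / q:
  layer 1 (coarse sand): t_1 = 12.6 × 0.22 / 1.334 = 2.078 d
  layer 2 (medium sand): t_2 = 10.6 × 0.18 / 1.334 = 1.430 d
  layer 3 (weathered basalt): t_3 = 9.93 × 0.06 / 1.334 = 0.4466 d
  layer 4 (karst limestone): t_4 = 13.0 × 0.09 / 1.334 = 0.8770 d
Total t = Σ t_i = 4.832 days.

4.83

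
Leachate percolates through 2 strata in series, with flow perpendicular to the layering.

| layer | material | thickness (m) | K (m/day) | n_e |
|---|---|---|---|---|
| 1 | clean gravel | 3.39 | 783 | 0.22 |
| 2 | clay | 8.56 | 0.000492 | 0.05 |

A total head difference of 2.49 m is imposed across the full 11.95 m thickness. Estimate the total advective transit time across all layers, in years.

22.5

With flow normal to the layers, continuity requires the same specific discharge q through every layer.
Σ(b_i/K_i) = 3.39/783 + 8.56/0.000492 = 17398 d.
q = Δh / Σ(b_i/K_i) = 2.49 / 17398 = 0.0001431 m/day.
In each layer the seepage velocity is v_i = q/n_i, so the layer transit time is t_i = b_i·n_i / q:
  layer 1 (clean gravel): t_1 = 3.39 × 0.22 / 0.0001431 = 5211 d
  layer 2 (clay): t_2 = 8.56 × 0.05 / 0.0001431 = 2991 d
Total t = Σ t_i = 8202 days = 22.46 years.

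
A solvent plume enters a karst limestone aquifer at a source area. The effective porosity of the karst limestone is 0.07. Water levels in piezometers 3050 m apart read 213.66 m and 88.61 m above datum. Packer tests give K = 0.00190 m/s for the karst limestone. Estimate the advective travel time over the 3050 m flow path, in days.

31.7

Convert K: 0.00190 m/s × 86400 = 164.2 m/day.
Hydraulic gradient i = (213.66 − 88.61) / 3050 = 125.05 / 3050 = 0.04100.
Darcy flux q = K · i = 164.2 × 0.04100 = 6.731 m/day.
Seepage velocity v = q / n_e = 6.731 / 0.07 = 96.15 m/day.
Travel time t = L / v = 3050 / 96.15 = 31.72 days.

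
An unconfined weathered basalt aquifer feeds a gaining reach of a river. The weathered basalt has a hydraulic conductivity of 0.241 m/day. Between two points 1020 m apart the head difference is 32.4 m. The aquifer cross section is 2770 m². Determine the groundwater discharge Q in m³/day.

Hydraulic gradient i = Δh / L = 32.4 / 1020 = 0.03176.
Darcy's law: Q = K · A · i = 0.2410 × 2770 × 0.03176 = 21.21 m³/day.

21.2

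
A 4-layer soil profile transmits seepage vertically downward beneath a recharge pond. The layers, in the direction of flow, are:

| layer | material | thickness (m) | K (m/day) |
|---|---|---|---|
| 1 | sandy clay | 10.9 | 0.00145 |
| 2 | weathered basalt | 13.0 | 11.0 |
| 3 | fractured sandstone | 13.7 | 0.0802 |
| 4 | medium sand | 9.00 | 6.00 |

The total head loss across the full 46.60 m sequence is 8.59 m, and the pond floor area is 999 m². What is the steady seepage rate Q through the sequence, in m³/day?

1.12

Flow is perpendicular to layering, so the layers act in series and the equivalent K is the thickness-weighted harmonic mean.
Total thickness L = 10.9 + 13.0 + 13.7 + 9.00 = 46.60 m.
Σ(b_i/K_i) = 10.9/0.00145 + 13.0/11.0 + 13.7/0.0802 + 9.00/6.00 = 7691 d.
K_eq = L / Σ(b_i/K_i) = 46.60 / 7691 = 0.006059 m/day.
Q = K_eq · A · (Δh/L) = 0.006059 × 999 × (8.59/46.60) = 1.116 m³/day.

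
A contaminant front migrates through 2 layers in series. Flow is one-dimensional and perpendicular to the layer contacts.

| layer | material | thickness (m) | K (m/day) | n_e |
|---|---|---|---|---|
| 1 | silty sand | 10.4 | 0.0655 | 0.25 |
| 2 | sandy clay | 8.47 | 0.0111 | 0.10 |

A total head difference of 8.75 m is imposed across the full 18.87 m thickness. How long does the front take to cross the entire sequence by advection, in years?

0.994

With flow normal to the layers, continuity requires the same specific discharge q through every layer.
Σ(b_i/K_i) = 10.4/0.0655 + 8.47/0.0111 = 921.8 d.
q = Δh / Σ(b_i/K_i) = 8.75 / 921.8 = 0.009492 m/day.
In each layer the seepage velocity is v_i = q/n_i, so the layer transit time is t_i = b_i·n_i / q:
  layer 1 (silty sand): t_1 = 10.4 × 0.25 / 0.009492 = 273.9 d
  layer 2 (sandy clay): t_2 = 8.47 × 0.10 / 0.009492 = 89.23 d
Total t = Σ t_i = 363.2 days = 0.9943 years.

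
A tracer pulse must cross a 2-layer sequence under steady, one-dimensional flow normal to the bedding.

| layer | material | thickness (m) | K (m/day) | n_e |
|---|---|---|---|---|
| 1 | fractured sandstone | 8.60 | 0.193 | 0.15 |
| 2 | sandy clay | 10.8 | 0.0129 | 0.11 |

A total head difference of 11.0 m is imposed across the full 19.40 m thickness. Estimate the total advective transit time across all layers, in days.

With flow normal to the layers, continuity requires the same specific discharge q through every layer.
Σ(b_i/K_i) = 8.60/0.193 + 10.8/0.0129 = 881.8 d.
q = Δh / Σ(b_i/K_i) = 11.0 / 881.8 = 0.01247 m/day.
In each layer the seepage velocity is v_i = q/n_i, so the layer transit time is t_i = b_i·n_i / q:
  layer 1 (fractured sandstone): t_1 = 8.60 × 0.15 / 0.01247 = 103.4 d
  layer 2 (sandy clay): t_2 = 10.8 × 0.11 / 0.01247 = 95.23 d
Total t = Σ t_i = 198.6 days.

199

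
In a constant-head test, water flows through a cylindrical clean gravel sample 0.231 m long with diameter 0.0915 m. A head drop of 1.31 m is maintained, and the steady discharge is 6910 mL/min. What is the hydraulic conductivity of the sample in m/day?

Cross-sectional area A = π·(d/2)² = π × (0.0915/2)² = 0.006576 m².
Convert discharge: 6910 mL/min = 0.0001152 m³/s.
Darcy's law rearranged: K = Q·L / (A·Δh) = 0.0001152 × 0.231 / (0.006576 × 1.31) = 0.003088 m/s = 266.8 m/day.

267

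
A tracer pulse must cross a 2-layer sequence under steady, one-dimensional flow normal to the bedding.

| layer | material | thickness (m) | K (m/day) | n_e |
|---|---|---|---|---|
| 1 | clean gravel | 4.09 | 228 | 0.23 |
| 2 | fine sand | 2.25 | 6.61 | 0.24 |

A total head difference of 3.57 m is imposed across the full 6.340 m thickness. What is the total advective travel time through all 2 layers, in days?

0.149

With flow normal to the layers, continuity requires the same specific discharge q through every layer.
Σ(b_i/K_i) = 4.09/228 + 2.25/6.61 = 0.3583 d.
q = Δh / Σ(b_i/K_i) = 3.57 / 0.3583 = 9.963 m/day.
In each layer the seepage velocity is v_i = q/n_i, so the layer transit time is t_i = b_i·n_i / q:
  layer 1 (clean gravel): t_1 = 4.09 × 0.23 / 9.963 = 0.09442 d
  layer 2 (fine sand): t_2 = 2.25 × 0.24 / 9.963 = 0.05420 d
Total t = Σ t_i = 0.1486 days.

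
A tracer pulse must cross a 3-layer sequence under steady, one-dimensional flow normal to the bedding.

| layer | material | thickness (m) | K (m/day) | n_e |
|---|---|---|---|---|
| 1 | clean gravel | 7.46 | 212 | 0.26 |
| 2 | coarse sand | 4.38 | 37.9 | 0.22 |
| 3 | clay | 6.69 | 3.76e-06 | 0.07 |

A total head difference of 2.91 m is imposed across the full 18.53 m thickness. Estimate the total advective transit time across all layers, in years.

5640

With flow normal to the layers, continuity requires the same specific discharge q through every layer.
Σ(b_i/K_i) = 7.46/212 + 4.38/37.9 + 6.69/3.76e-06 = 1.779e+06 d.
q = Δh / Σ(b_i/K_i) = 2.91 / 1.779e+06 = 1.636e-06 m/day.
In each layer the seepage velocity is v_i = q/n_i, so the layer transit time is t_i = b_i·n_i / q:
  layer 1 (clean gravel): t_1 = 7.46 × 0.26 / 1.636e-06 = 1.186e+06 d
  layer 2 (coarse sand): t_2 = 4.38 × 0.22 / 1.636e-06 = 5.892e+05 d
  layer 3 (clay): t_3 = 6.69 × 0.07 / 1.636e-06 = 2.863e+05 d
Total t = Σ t_i = 2.061e+06 days = 5644 years.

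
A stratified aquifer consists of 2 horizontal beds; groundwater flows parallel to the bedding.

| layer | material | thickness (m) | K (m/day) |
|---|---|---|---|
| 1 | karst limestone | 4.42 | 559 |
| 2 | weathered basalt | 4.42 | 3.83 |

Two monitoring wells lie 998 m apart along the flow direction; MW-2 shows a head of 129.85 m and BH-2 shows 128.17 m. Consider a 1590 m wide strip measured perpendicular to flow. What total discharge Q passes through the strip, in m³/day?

6660

Flow is parallel to layering, so each bed carries its own Darcy discharge and the transmissivities add.
Σ(K_i·b_i) = 559×4.42 + 3.83×4.42 = 2488 m²/day.
Hydraulic gradient i = (129.85 − 128.17) / 998 = 1.68 / 998 = 0.001683.
Q = Σ(K_i·b_i) · W · i = 2488 × 1590 × 0.001683 = 6658 m³/day.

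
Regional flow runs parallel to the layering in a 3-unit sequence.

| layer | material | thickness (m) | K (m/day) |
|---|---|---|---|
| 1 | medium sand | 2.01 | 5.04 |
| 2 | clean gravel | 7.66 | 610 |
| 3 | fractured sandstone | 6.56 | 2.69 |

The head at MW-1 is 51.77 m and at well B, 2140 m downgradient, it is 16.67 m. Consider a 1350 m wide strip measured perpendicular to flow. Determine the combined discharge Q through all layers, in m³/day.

104000

Flow is parallel to layering, so each bed carries its own Darcy discharge and the transmissivities add.
Σ(K_i·b_i) = 5.04×2.01 + 610×7.66 + 2.69×6.56 = 4700 m²/day.
Hydraulic gradient i = (51.77 − 16.67) / 2140 = 35.1 / 2140 = 0.01640.
Q = Σ(K_i·b_i) · W · i = 4700 × 1350 × 0.01640 = 1.041e+05 m³/day.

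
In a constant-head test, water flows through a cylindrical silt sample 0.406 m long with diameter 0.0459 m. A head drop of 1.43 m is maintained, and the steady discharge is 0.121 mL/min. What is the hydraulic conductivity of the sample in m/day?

Cross-sectional area A = π·(d/2)² = π × (0.0459/2)² = 0.001655 m².
Convert discharge: 0.121 mL/min = 2.017e-09 m³/s.
Darcy's law rearranged: K = Q·L / (A·Δh) = 2.017e-09 × 0.406 / (0.001655 × 1.43) = 3.460e-07 m/s = 0.02990 m/day.

0.0299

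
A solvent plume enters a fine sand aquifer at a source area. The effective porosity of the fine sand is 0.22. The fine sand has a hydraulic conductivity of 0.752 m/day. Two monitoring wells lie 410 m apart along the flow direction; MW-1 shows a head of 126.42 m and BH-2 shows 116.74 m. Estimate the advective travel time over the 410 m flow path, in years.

13.9

Hydraulic gradient i = (126.42 − 116.74) / 410 = 9.68 / 410 = 0.02361.
Darcy flux q = K · i = 0.7520 × 0.02361 = 0.01775 m/day.
Seepage velocity v = q / n_e = 0.01775 / 0.22 = 0.08070 m/day.
Travel time t = L / v = 410 / 0.08070 = 5080 days = 13.91 years.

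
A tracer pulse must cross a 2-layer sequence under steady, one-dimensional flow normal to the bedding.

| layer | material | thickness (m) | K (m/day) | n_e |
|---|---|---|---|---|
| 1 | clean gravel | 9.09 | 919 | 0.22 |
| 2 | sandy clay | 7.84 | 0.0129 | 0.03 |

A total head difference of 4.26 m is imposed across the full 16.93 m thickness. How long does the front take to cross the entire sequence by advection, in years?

With flow normal to the layers, continuity requires the same specific discharge q through every layer.
Σ(b_i/K_i) = 9.09/919 + 7.84/0.0129 = 607.8 d.
q = Δh / Σ(b_i/K_i) = 4.26 / 607.8 = 0.007009 m/day.
In each layer the seepage velocity is v_i = q/n_i, so the layer transit time is t_i = b_i·n_i / q:
  layer 1 (clean gravel): t_1 = 9.09 × 0.22 / 0.007009 = 285.3 d
  layer 2 (sandy clay): t_2 = 7.84 × 0.03 / 0.007009 = 33.56 d
Total t = Σ t_i = 318.9 days = 0.8730 years.

0.873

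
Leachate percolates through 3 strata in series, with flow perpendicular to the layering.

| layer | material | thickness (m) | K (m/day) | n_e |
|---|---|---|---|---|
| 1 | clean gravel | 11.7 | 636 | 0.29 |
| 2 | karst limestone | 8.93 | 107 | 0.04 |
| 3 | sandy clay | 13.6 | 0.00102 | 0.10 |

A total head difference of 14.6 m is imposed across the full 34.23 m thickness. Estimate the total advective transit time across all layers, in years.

With flow normal to the layers, continuity requires the same specific discharge q through every layer.
Σ(b_i/K_i) = 11.7/636 + 8.93/107 + 13.6/0.00102 = 13333 d.
q = Δh / Σ(b_i/K_i) = 14.6 / 13333 = 0.001095 m/day.
In each layer the seepage velocity is v_i = q/n_i, so the layer transit time is t_i = b_i·n_i / q:
  layer 1 (clean gravel): t_1 = 11.7 × 0.29 / 0.001095 = 3099 d
  layer 2 (karst limestone): t_2 = 8.93 × 0.04 / 0.001095 = 326.2 d
  layer 3 (sandy clay): t_3 = 13.6 × 0.10 / 0.001095 = 1242 d
Total t = Σ t_i = 4667 days = 12.78 years.

12.8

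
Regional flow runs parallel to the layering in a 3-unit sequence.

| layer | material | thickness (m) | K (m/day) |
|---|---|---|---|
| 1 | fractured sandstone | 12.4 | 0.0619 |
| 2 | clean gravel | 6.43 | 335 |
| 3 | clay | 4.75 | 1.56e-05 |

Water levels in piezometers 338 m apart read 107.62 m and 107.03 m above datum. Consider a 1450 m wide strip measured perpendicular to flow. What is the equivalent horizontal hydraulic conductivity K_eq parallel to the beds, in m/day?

Flow is parallel to layering, so each bed carries its own Darcy discharge and the transmissivities add.
Σ(K_i·b_i) = 0.0619×12.4 + 335×6.43 + 1.56e-05×4.75 = 2155 m²/day.
Total thickness b = 23.58 m, so K_eq = Σ(K_i·b_i)/b = 91.38 m/day.

91.4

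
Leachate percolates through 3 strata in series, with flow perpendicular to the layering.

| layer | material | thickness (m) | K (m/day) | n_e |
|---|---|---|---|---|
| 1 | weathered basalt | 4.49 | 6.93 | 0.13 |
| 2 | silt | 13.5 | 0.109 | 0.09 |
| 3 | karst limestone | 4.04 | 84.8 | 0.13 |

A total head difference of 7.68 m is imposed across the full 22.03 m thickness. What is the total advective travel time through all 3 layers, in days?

37.7

With flow normal to the layers, continuity requires the same specific discharge q through every layer.
Σ(b_i/K_i) = 4.49/6.93 + 13.5/0.109 + 4.04/84.8 = 124.5 d.
q = Δh / Σ(b_i/K_i) = 7.68 / 124.5 = 0.06166 m/day.
In each layer the seepage velocity is v_i = q/n_i, so the layer transit time is t_i = b_i·n_i / q:
  layer 1 (weathered basalt): t_1 = 4.49 × 0.13 / 0.06166 = 9.466 d
  layer 2 (silt): t_2 = 13.5 × 0.09 / 0.06166 = 19.70 d
  layer 3 (karst limestone): t_3 = 4.04 × 0.13 / 0.06166 = 8.517 d
Total t = Σ t_i = 37.69 days.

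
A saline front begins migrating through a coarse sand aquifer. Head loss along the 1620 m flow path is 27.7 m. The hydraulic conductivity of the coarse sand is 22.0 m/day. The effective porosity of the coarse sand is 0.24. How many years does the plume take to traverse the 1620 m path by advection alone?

Hydraulic gradient i = Δh / L = 27.7 / 1620 = 0.01710.
Darcy flux q = K · i = 22.00 × 0.01710 = 0.3762 m/day.
Seepage velocity v = q / n_e = 0.3762 / 0.24 = 1.567 m/day.
Travel time t = L / v = 1620 / 1.567 = 1034 days = 2.830 years.

2.83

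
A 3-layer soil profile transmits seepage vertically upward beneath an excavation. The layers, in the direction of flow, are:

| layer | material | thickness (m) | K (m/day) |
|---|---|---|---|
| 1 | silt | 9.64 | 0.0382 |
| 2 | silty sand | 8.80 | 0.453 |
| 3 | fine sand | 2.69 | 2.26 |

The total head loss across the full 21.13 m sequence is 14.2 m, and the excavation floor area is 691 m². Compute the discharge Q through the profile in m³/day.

35.9

Flow is perpendicular to layering, so the layers act in series and the equivalent K is the thickness-weighted harmonic mean.
Total thickness L = 9.64 + 8.80 + 2.69 = 21.13 m.
Σ(b_i/K_i) = 9.64/0.0382 + 8.80/0.453 + 2.69/2.26 = 273.0 d.
K_eq = L / Σ(b_i/K_i) = 21.13 / 273.0 = 0.07741 m/day.
Q = K_eq · A · (Δh/L) = 0.07741 × 691 × (14.2/21.13) = 35.95 m³/day.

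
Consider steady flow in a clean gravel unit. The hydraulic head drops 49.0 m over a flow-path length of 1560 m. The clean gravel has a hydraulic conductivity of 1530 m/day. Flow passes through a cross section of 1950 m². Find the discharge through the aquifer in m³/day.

Hydraulic gradient i = Δh / L = 49.0 / 1560 = 0.03141.
Darcy's law: Q = K · A · i = 1530 × 1950 × 0.03141 = 93712 m³/day.

93700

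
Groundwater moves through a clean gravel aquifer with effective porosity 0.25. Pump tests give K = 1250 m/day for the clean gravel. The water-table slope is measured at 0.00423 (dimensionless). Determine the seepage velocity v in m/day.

21.2

Hydraulic gradient i = 0.00423.
Darcy flux q = K · i = 1250 × 0.004230 = 5.288 m/day.
Seepage velocity v = q / n_e = 5.288 / 0.25 = 21.15 m/day.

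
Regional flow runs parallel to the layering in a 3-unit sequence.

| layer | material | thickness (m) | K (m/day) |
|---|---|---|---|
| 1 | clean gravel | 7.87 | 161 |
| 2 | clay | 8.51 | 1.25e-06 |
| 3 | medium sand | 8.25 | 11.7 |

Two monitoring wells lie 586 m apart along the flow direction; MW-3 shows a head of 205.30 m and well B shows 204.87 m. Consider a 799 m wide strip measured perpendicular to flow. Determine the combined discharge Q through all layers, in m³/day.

Flow is parallel to layering, so each bed carries its own Darcy discharge and the transmissivities add.
Σ(K_i·b_i) = 161×7.87 + 1.25e-06×8.51 + 11.7×8.25 = 1364 m²/day.
Hydraulic gradient i = (205.30 − 204.87) / 586 = 0.43 / 586 = 0.0007338.
Q = Σ(K_i·b_i) · W · i = 1364 × 799 × 0.0007338 = 799.5 m³/day.

799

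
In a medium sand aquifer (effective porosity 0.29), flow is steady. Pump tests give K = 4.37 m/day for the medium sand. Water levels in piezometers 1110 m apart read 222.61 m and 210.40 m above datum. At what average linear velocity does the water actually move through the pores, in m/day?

Hydraulic gradient i = (222.61 − 210.40) / 1110 = 12.21 / 1110 = 0.01100.
Darcy flux q = K · i = 4.370 × 0.01100 = 0.04807 m/day.
Seepage velocity v = q / n_e = 0.04807 / 0.29 = 0.1658 m/day.

0.166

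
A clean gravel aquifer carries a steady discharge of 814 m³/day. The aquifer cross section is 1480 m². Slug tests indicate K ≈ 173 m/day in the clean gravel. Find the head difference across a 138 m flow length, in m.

From Q = K·A·i, i = Q / (K·A) = 814 / (173.0 × 1480) = 0.003179.
Head loss Δh = i · L = 0.003179 × 138 = 0.4387 m.

0.439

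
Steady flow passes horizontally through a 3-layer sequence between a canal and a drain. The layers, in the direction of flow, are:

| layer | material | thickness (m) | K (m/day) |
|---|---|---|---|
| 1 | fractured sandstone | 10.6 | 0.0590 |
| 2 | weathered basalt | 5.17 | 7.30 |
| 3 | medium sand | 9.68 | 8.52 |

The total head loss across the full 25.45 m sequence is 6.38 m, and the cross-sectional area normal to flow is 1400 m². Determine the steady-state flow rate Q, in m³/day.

Flow is perpendicular to layering, so the layers act in series and the equivalent K is the thickness-weighted harmonic mean.
Total thickness L = 10.6 + 5.17 + 9.68 = 25.45 m.
Σ(b_i/K_i) = 10.6/0.0590 + 5.17/7.30 + 9.68/8.52 = 181.5 d.
K_eq = L / Σ(b_i/K_i) = 25.45 / 181.5 = 0.1402 m/day.
Q = K_eq · A · (Δh/L) = 0.1402 × 1400 × (6.38/25.45) = 49.21 m³/day.

49.2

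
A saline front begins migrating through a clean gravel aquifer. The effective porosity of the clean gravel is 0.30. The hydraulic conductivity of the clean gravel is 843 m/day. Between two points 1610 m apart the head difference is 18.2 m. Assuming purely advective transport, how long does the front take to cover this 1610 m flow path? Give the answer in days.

50.7

Hydraulic gradient i = Δh / L = 18.2 / 1610 = 0.01130.
Darcy flux q = K · i = 843.0 × 0.01130 = 9.530 m/day.
Seepage velocity v = q / n_e = 9.530 / 0.30 = 31.77 m/day.
Travel time t = L / v = 1610 / 31.77 = 50.68 days.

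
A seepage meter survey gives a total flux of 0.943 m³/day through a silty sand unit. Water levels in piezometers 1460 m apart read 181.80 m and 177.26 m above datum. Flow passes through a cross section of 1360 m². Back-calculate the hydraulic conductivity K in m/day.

0.223

Hydraulic gradient i = (181.80 − 177.26) / 1460 = 4.54 / 1460 = 0.003110.
From Q = K·A·i, K = Q / (A·i) = 0.943 / (1360 × 0.003110) = 0.2230 m/day.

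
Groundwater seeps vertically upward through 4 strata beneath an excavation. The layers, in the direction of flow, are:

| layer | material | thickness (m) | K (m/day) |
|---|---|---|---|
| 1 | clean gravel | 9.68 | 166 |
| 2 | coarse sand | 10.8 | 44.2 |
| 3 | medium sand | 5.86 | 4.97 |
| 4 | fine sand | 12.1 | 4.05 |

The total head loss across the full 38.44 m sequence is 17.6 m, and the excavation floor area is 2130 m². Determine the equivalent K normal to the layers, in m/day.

8.60

Flow is perpendicular to layering, so the layers act in series and the equivalent K is the thickness-weighted harmonic mean.
Total thickness L = 9.68 + 10.8 + 5.86 + 12.1 = 38.44 m.
Σ(b_i/K_i) = 9.68/166 + 10.8/44.2 + 5.86/4.97 + 12.1/4.05 = 4.469 d.
K_eq = L / Σ(b_i/K_i) = 38.44 / 4.469 = 8.601 m/day.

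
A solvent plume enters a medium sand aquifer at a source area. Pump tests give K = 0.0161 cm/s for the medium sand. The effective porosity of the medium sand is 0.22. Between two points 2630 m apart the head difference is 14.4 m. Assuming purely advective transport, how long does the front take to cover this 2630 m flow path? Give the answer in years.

Convert K: 0.0161 cm/s × 864 = 13.91 m/day.
Hydraulic gradient i = Δh / L = 14.4 / 2630 = 0.005475.
Darcy flux q = K · i = 13.91 × 0.005475 = 0.07616 m/day.
Seepage velocity v = q / n_e = 0.07616 / 0.22 = 0.3462 m/day.
Travel time t = L / v = 2630 / 0.3462 = 7597 days = 20.80 years.

20.8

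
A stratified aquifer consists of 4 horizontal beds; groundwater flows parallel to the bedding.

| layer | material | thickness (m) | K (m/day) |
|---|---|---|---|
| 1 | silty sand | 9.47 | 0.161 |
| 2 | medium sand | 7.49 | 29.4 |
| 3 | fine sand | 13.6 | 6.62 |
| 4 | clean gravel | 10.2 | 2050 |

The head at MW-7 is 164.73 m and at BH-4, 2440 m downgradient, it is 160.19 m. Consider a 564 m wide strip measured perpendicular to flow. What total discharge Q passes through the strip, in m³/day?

22300

Flow is parallel to layering, so each bed carries its own Darcy discharge and the transmissivities add.
Σ(K_i·b_i) = 0.161×9.47 + 29.4×7.49 + 6.62×13.6 + 2050×10.2 = 21222 m²/day.
Hydraulic gradient i = (164.73 − 160.19) / 2440 = 4.54 / 2440 = 0.001861.
Q = Σ(K_i·b_i) · W · i = 21222 × 564 × 0.001861 = 22270 m³/day.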